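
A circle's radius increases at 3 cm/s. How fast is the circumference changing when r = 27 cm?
6π cm/s

C = 2πr
dC/dt = 2π · dr/dt = 2π · 3 = 6π cm/s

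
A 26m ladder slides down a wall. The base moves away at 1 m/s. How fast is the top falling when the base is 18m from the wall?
9√22/44 ≈ 0.9594 m/s

x² + y² = 26²
2x·dx/dt + 2y·dy/dt = 0
dy/dt = -x/y · dx/dt = -18/(4√22) · 1 = -9√22/44 m/s
The top is descending at 9√22/44 ≈ 0.9594 m/s.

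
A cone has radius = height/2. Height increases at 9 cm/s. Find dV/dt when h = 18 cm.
729π cm³/s

V = (1/3)π(h/2)²h = πh³/12
dV/dt = πh²/4 · 9
At h = 18: dV/dt = 729π cm³/s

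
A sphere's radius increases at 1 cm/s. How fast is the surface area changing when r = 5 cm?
40π cm²/s

S = 4πr²
dS/dt = dS/dr · dr/dt = 8πr · 1
At r = 5: dS/dt = 40π cm²/s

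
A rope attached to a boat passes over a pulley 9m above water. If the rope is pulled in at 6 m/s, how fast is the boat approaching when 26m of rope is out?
156√595/595 ≈ 6.395 m/s

rope² = x² + 9²
x = √(26² - 9²) = √595
dx/dt = (rope/x) · d(rope)/dt = (26/√595) · (-6) = -156√595/595 m/s
The boat approaches at 156√595/595 ≈ 6.395 m/s.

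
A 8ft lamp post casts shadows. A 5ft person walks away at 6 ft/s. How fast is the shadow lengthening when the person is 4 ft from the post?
10 ft/s

By similar triangles: 8/(x+s) = 5/s
Solving: s = 5x/3
ds/dt = 5/3 · dx/dt = 5/3 · 6 = 10 ft/s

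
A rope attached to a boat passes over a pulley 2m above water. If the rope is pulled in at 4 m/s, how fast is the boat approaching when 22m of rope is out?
11√30/15 ≈ 4.017 m/s

rope² = x² + 2²
x = √(22² - 2²) = 4√30
dx/dt = (rope/x) · d(rope)/dt = (22/(4√30)) · (-4) = -11√30/15 m/s
The boat approaches at 11√30/15 ≈ 4.017 m/s.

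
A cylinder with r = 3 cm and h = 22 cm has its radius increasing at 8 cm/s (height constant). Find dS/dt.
448π cm²/s

S = 2πrh + 2πr² (lateral + bases)
dS/dt = (2πh + 4πr)·dr/dt = (2π·22 + 4π·3)·8
= 448π cm²/s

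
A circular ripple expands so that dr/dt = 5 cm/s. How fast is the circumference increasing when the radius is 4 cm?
10π cm/s

C = 2πr
dC/dt = 2π · dr/dt = 2π · 5 = 10π cm/s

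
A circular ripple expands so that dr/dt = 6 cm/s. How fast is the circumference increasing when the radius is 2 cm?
12π cm/s

C = 2πr
dC/dt = 2π · dr/dt = 2π · 6 = 12π cm/s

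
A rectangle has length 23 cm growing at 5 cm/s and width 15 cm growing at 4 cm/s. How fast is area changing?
167 cm²/s

A = lw
dA/dt = w·dl/dt + l·dw/dt = 15·5 + 23·4 = 167 cm²/s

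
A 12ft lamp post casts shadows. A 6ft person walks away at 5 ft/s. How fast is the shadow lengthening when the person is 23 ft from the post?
5 ft/s

By similar triangles: 12/(x+s) = 6/s
Solving: s = 6x/6
ds/dt = 6/6 · dx/dt = 1 · 5 = 5 ft/s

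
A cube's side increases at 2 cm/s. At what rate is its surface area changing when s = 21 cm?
504 cm²/s

A = 6s²
dA/dt = 12s · ds/dt = 12·21·2 = 504 cm²/s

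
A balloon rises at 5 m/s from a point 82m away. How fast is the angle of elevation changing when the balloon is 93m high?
0.02667 rad/s

tan(θ) = y/82
sec²(θ) · dθ/dt = (1/82) · dy/dt
dθ/dt = cos²(θ)/82 · 5 = 82/(82² + 93²) · 5
dθ/dt = 0.02667 rad/s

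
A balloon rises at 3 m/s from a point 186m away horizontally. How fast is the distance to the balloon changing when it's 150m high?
75√1586/1586 ≈ 1.883 m/s

z² = 186² + y²
z = √(186² + 150²) = 6√1586
dz/dt = y/z · dy/dt = 150/(6√1586) · 3 = 75√1586/1586 ≈ 1.883 m/s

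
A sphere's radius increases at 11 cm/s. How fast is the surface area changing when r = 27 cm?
2376π cm²/s

S = 4πr²
dS/dt = dS/dr · dr/dt = 8πr · 11
At r = 27: dS/dt = 2376π cm²/s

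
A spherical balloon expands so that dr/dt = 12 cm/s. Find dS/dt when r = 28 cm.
2688π cm²/s

S = 4πr²
dS/dt = dS/dr · dr/dt = 8πr · 12
At r = 28: dS/dt = 2688π cm²/s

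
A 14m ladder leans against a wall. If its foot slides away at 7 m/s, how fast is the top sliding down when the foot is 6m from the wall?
21√10/20 ≈ 3.32 m/s

x² + y² = 14²
2x·dx/dt + 2y·dy/dt = 0
dy/dt = -x/y · dx/dt = -6/(4√10) · 7 = -21√10/20 m/s
The top is descending at 21√10/20 ≈ 3.32 m/s.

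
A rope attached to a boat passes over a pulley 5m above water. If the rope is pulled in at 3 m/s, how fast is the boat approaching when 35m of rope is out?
7√3/4 ≈ 3.031 m/s

rope² = x² + 5²
x = √(35² - 5²) = 20√3
dx/dt = (rope/x) · d(rope)/dt = (35/(20√3)) · (-3) = -7√3/4 m/s
The boat approaches at 7√3/4 ≈ 3.031 m/s.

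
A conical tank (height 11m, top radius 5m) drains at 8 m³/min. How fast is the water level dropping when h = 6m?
242/(225π) ≈ 0.3424 m/min

r/h = 5/11, so r = (5/11)h
V = (1/3)πr²h = (1/3)π((5/11)h)²h = (25/363)πh³
dV/dh = (25/121)πh²
dh/dt = (dV/dt)/(dV/dh) = -8/((25/121)π·6²) = -242/(225π) m/min
The level is dropping at 242/(225π) ≈ 0.3424 m/min.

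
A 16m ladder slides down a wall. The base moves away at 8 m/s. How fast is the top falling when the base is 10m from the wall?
40√39/39 ≈ 6.405 m/s

x² + y² = 16²
2x·dx/dt + 2y·dy/dt = 0
dy/dt = -x/y · dx/dt = -10/(2√39) · 8 = -40√39/39 m/s
The top is descending at 40√39/39 ≈ 6.405 m/s.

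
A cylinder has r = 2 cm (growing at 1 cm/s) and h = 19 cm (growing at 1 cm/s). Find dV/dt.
80π cm³/s

V = πr²h
dV/dt = 2πrh·dr/dt + πr²·dh/dt
= 2π(2)(19)(1) + π(2)²(1)
= 80π cm³/s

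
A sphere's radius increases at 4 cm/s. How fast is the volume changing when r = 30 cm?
14400π cm³/s

V = (4/3)πr³
dV/dt = dV/dr · dr/dt = 4πr² · 4
At r = 30: dV/dt = 14400π cm³/s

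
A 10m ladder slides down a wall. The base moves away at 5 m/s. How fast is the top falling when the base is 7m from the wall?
35√51/51 ≈ 4.901 m/s

x² + y² = 10²
2x·dx/dt + 2y·dy/dt = 0
dy/dt = -x/y · dx/dt = -7/√51 · 5 = -35√51/51 m/s
The top is descending at 35√51/51 ≈ 4.901 m/s.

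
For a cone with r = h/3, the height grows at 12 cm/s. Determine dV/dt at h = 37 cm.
5476π/3 cm³/s

V = (1/3)π(h/3)²h = πh³/27
dV/dt = πh²/9 · 12
At h = 37: dV/dt = 5476π/3 cm³/s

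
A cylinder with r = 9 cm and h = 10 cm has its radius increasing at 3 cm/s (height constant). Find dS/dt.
168π cm²/s

S = 2πrh + 2πr² (lateral + bases)
dS/dt = (2πh + 4πr)·dr/dt = (2π·10 + 4π·9)·3
= 168π cm²/s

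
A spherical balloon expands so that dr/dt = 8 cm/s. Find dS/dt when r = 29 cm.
1856π cm²/s

S = 4πr²
dS/dt = dS/dr · dr/dt = 8πr · 8
At r = 29: dS/dt = 1856π cm²/s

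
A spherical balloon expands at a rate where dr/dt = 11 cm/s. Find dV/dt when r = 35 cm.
53900π cm³/s

V = (4/3)πr³
dV/dt = dV/dr · dr/dt = 4πr² · 11
At r = 35: dV/dt = 53900π cm³/s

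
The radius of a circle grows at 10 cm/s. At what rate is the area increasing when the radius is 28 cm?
560π cm²/s

A = πr²
dA/dt = 2πr · dr/dt = 2π(28)(10) = 560π cm²/s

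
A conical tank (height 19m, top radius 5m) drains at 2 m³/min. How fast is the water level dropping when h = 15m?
722/(5625π) ≈ 0.04086 m/min

r/h = 5/19, so r = (5/19)h
V = (1/3)πr²h = (1/3)π((5/19)h)²h = (25/1083)πh³
dV/dh = (25/361)πh²
dh/dt = (dV/dt)/(dV/dh) = -2/((25/361)π·15²) = -722/(5625π) m/min
The level is dropping at 722/(5625π) ≈ 0.04086 m/min.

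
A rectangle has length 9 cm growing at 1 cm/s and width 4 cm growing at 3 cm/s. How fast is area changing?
31 cm²/s

A = lw
dA/dt = w·dl/dt + l·dw/dt = 4·1 + 9·3 = 31 cm²/s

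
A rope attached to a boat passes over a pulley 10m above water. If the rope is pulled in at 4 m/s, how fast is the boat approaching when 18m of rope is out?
9√14/7 ≈ 4.811 m/s

rope² = x² + 10²
x = √(18² - 10²) = 4√14
dx/dt = (rope/x) · d(rope)/dt = (18/(4√14)) · (-4) = -9√14/7 m/s
The boat approaches at 9√14/7 ≈ 4.811 m/s.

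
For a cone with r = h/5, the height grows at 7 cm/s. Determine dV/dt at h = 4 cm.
112π/25 cm³/s

V = (1/3)π(h/5)²h = πh³/75
dV/dt = πh²/25 · 7
At h = 4: dV/dt = 112π/25 cm³/s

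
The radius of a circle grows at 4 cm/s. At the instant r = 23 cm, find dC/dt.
8π cm/s

C = 2πr
dC/dt = 2π · dr/dt = 2π · 4 = 8π cm/s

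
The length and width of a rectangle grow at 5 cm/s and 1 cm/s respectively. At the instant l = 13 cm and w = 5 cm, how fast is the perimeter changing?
12 cm/s

P = 2(l + w)
dP/dt = 2(dl/dt + dw/dt) = 2(5 + 1) = 12 cm/s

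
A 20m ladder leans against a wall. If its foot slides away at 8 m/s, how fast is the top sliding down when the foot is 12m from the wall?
6 m/s

x² + y² = 20²
2x·dx/dt + 2y·dy/dt = 0
dy/dt = -x/y · dx/dt = -12/16 · 8 = -6 m/s
The top is descending at 6 m/s.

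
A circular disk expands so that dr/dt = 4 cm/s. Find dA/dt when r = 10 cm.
80π cm²/s

A = πr²
dA/dt = 2πr · dr/dt = 2π(10)(4) = 80π cm²/s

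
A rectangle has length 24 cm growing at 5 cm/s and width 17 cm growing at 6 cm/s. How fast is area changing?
229 cm²/s

A = lw
dA/dt = w·dl/dt + l·dw/dt = 17·5 + 24·6 = 229 cm²/s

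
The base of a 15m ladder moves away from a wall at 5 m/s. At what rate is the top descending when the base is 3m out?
5√6/12 ≈ 1.021 m/s

x² + y² = 15²
2x·dx/dt + 2y·dy/dt = 0
dy/dt = -x/y · dx/dt = -3/(6√6) · 5 = -5√6/12 m/s
The top is descending at 5√6/12 ≈ 1.021 m/s.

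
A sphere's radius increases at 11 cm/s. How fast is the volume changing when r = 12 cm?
6336π cm³/s

V = (4/3)πr³
dV/dt = dV/dr · dr/dt = 4πr² · 11
At r = 12: dV/dt = 6336π cm³/s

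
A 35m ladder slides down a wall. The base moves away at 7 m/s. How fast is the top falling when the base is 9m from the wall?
63√286/572 ≈ 1.863 m/s

x² + y² = 35²
2x·dx/dt + 2y·dy/dt = 0
dy/dt = -x/y · dx/dt = -9/(2√286) · 7 = -63√286/572 m/s
The top is descending at 63√286/572 ≈ 1.863 m/s.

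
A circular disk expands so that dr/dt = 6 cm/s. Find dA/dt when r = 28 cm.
336π cm²/s

A = πr²
dA/dt = 2πr · dr/dt = 2π(28)(6) = 336π cm²/s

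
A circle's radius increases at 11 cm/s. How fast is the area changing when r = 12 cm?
264π cm²/s

A = πr²
dA/dt = 2πr · dr/dt = 2π(12)(11) = 264π cm²/s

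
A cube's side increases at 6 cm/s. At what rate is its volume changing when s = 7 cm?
882 cm³/s

V = s³
dV/dt = 3s² · ds/dt = 3·7²·6 = 882 cm³/s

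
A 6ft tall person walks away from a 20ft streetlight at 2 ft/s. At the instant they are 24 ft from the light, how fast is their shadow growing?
6/7 ft/s

By similar triangles: 20/(x+s) = 6/s
Solving: s = 6x/14
ds/dt = 6/14 · dx/dt = 3/7 · 2 = 6/7 ft/s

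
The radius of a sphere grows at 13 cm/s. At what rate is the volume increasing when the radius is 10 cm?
5200π cm³/s

V = (4/3)πr³
dV/dt = dV/dr · dr/dt = 4πr² · 13
At r = 10: dV/dt = 5200π cm³/s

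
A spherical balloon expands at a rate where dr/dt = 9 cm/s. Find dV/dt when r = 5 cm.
900π cm³/s

V = (4/3)πr³
dV/dt = dV/dr · dr/dt = 4πr² · 9
At r = 5: dV/dt = 900π cm³/s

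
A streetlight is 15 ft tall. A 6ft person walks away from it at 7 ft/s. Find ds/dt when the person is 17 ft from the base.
14/3 ft/s

By similar triangles: 15/(x+s) = 6/s
Solving: s = 6x/9
ds/dt = 6/9 · dx/dt = 2/3 · 7 = 14/3 ft/s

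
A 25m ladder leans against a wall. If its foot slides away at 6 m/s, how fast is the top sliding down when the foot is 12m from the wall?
72√481/481 ≈ 3.283 m/s

x² + y² = 25²
2x·dx/dt + 2y·dy/dt = 0
dy/dt = -x/y · dx/dt = -12/√481 · 6 = -72√481/481 m/s
The top is descending at 72√481/481 ≈ 3.283 m/s.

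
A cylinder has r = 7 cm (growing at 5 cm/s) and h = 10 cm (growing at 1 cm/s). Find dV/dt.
749π cm³/s

V = πr²h
dV/dt = 2πrh·dr/dt + πr²·dh/dt
= 2π(7)(10)(5) + π(7)²(1)
= 749π cm³/s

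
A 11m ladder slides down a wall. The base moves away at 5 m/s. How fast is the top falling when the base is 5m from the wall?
25√6/24 ≈ 2.552 m/s

x² + y² = 11²
2x·dx/dt + 2y·dy/dt = 0
dy/dt = -x/y · dx/dt = -5/(4√6) · 5 = -25√6/24 m/s
The top is descending at 25√6/24 ≈ 2.552 m/s.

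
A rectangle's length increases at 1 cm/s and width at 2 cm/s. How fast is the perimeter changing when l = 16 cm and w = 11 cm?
6 cm/s

P = 2(l + w)
dP/dt = 2(dl/dt + dw/dt) = 2(1 + 2) = 6 cm/s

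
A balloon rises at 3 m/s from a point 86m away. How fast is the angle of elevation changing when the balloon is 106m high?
0.013847 rad/s

tan(θ) = y/86
sec²(θ) · dθ/dt = (1/86) · dy/dt
dθ/dt = cos²(θ)/86 · 3 = 86/(86² + 106²) · 3
dθ/dt = 0.013847 rad/s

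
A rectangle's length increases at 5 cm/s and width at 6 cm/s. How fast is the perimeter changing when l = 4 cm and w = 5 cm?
22 cm/s

P = 2(l + w)
dP/dt = 2(dl/dt + dw/dt) = 2(5 + 6) = 22 cm/s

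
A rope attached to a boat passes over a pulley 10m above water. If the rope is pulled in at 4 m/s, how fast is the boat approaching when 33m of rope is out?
132√989/989 ≈ 4.197 m/s

rope² = x² + 10²
x = √(33² - 10²) = √989
dx/dt = (rope/x) · d(rope)/dt = (33/√989) · (-4) = -132√989/989 m/s
The boat approaches at 132√989/989 ≈ 4.197 m/s.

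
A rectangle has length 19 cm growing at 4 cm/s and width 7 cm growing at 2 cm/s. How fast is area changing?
66 cm²/s

A = lw
dA/dt = w·dl/dt + l·dw/dt = 7·4 + 19·2 = 66 cm²/s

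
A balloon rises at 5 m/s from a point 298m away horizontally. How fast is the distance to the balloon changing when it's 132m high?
330√26557/26557 ≈ 2.025 m/s

z² = 298² + y²
z = √(298² + 132²) = 2√26557
dz/dt = y/z · dy/dt = 132/(2√26557) · 5 = 330√26557/26557 ≈ 2.025 m/s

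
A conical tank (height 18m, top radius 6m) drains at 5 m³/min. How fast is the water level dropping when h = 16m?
45/(256π) ≈ 0.05595 m/min

r/h = 6/18, so r = (1/3)h
V = (1/3)πr²h = (1/3)π((1/3)h)²h = (1/27)πh³
dV/dh = (1/9)πh²
dh/dt = (dV/dt)/(dV/dh) = -5/((1/9)π·16²) = -45/(256π) m/min
The level is dropping at 45/(256π) ≈ 0.05595 m/min.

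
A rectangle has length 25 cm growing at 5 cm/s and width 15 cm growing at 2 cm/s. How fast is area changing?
125 cm²/s

A = lw
dA/dt = w·dl/dt + l·dw/dt = 15·5 + 25·2 = 125 cm²/s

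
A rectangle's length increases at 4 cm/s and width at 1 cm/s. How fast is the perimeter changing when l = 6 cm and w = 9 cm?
10 cm/s

P = 2(l + w)
dP/dt = 2(dl/dt + dw/dt) = 2(4 + 1) = 10 cm/s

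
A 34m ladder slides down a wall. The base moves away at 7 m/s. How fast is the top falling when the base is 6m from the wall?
3√70/20 ≈ 1.255 m/s

x² + y² = 34²
2x·dx/dt + 2y·dy/dt = 0
dy/dt = -x/y · dx/dt = -6/(4√70) · 7 = -3√70/20 m/s
The top is descending at 3√70/20 ≈ 1.255 m/s.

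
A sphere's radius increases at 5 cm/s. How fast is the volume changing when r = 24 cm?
11520π cm³/s

V = (4/3)πr³
dV/dt = dV/dr · dr/dt = 4πr² · 5
At r = 24: dV/dt = 11520π cm³/s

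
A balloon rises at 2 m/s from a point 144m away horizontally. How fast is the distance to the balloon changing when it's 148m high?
74√2665/2665 ≈ 1.433 m/s

z² = 144² + y²
z = √(144² + 148²) = 4√2665
dz/dt = y/z · dy/dt = 148/(4√2665) · 2 = 74√2665/2665 ≈ 1.433 m/s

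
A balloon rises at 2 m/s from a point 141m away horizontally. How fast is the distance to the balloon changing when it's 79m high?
79√26122/13061 ≈ 0.9776 m/s

z² = 141² + y²
z = √(141² + 79²) = √26122
dz/dt = y/z · dy/dt = 79/√26122 · 2 = 79√26122/13061 ≈ 0.9776 m/s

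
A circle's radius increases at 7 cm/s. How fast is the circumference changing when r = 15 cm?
14π cm/s

C = 2πr
dC/dt = 2π · dr/dt = 2π · 7 = 14π cm/s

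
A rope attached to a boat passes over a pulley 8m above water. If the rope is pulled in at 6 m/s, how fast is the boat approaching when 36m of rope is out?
54√77/77 ≈ 6.154 m/s

rope² = x² + 8²
x = √(36² - 8²) = 4√77
dx/dt = (rope/x) · d(rope)/dt = (36/(4√77)) · (-6) = -54√77/77 m/s
The boat approaches at 54√77/77 ≈ 6.154 m/s.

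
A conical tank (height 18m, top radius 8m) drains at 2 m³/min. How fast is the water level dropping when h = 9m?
1/(8π) ≈ 0.03979 m/min

r/h = 8/18, so r = (4/9)h
V = (1/3)πr²h = (1/3)π((4/9)h)²h = (16/243)πh³
dV/dh = (16/81)πh²
dh/dt = (dV/dt)/(dV/dh) = -2/((16/81)π·9²) = -1/(8π) m/min
The level is dropping at 1/(8π) ≈ 0.03979 m/min.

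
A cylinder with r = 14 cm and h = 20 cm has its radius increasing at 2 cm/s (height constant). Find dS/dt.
192π cm²/s

S = 2πrh + 2πr² (lateral + bases)
dS/dt = (2πh + 4πr)·dr/dt = (2π·20 + 4π·14)·2
= 192π cm²/s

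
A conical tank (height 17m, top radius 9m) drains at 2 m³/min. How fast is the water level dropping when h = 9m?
578/(6561π) ≈ 0.02804 m/min

r/h = 9/17, so r = (9/17)h
V = (1/3)πr²h = (1/3)π((9/17)h)²h = (27/289)πh³
dV/dh = (81/289)πh²
dh/dt = (dV/dt)/(dV/dh) = -2/((81/289)π·9²) = -578/(6561π) m/min
The level is dropping at 578/(6561π) ≈ 0.02804 m/min.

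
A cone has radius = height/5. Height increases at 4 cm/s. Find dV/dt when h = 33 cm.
4356π/25 cm³/s

V = (1/3)π(h/5)²h = πh³/75
dV/dt = πh²/25 · 4
At h = 33: dV/dt = 4356π/25 cm³/s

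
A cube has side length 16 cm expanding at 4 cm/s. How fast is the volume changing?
3072 cm³/s

V = s³
dV/dt = 3s² · ds/dt = 3·16²·4 = 3072 cm³/s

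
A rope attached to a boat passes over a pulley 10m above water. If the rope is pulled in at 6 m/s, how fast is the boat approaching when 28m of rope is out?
28√19/19 ≈ 6.424 m/s

rope² = x² + 10²
x = √(28² - 10²) = 6√19
dx/dt = (rope/x) · d(rope)/dt = (28/(6√19)) · (-6) = -28√19/19 m/s
The boat approaches at 28√19/19 ≈ 6.424 m/s.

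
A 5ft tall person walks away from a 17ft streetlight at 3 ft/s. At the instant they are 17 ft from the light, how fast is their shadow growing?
5/4 ft/s

By similar triangles: 17/(x+s) = 5/s
Solving: s = 5x/12
ds/dt = 5/12 · dx/dt = 5/12 · 3 = 5/4 ft/s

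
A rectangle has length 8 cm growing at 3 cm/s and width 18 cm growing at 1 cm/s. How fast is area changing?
62 cm²/s

A = lw
dA/dt = w·dl/dt + l·dw/dt = 18·3 + 8·1 = 62 cm²/s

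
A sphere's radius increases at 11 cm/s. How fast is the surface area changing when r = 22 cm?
1936π cm²/s

S = 4πr²
dS/dt = dS/dr · dr/dt = 8πr · 11
At r = 22: dS/dt = 1936π cm²/s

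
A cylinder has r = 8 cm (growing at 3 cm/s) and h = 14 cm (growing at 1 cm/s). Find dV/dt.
736π cm³/s

V = πr²h
dV/dt = 2πrh·dr/dt + πr²·dh/dt
= 2π(8)(14)(3) + π(8)²(1)
= 736π cm³/s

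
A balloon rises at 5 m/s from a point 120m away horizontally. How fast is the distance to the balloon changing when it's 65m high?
13√745/149 ≈ 2.381 m/s

z² = 120² + y²
z = √(120² + 65²) = 5√745
dz/dt = y/z · dy/dt = 65/(5√745) · 5 = 13√745/149 ≈ 2.381 m/s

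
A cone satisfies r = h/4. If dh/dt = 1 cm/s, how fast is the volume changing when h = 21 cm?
441π/16 cm³/s

V = (1/3)π(h/4)²h = πh³/48
dV/dt = πh²/16 · 1
At h = 21: dV/dt = 441π/16 cm³/s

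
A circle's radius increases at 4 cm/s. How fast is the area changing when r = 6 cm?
48π cm²/s

A = πr²
dA/dt = 2πr · dr/dt = 2π(6)(4) = 48π cm²/s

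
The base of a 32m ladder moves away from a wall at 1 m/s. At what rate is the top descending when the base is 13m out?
13√95/285 ≈ 0.4446 m/s

x² + y² = 32²
2x·dx/dt + 2y·dy/dt = 0
dy/dt = -x/y · dx/dt = -13/(3√95) · 1 = -13√95/285 m/s
The top is descending at 13√95/285 ≈ 0.4446 m/s.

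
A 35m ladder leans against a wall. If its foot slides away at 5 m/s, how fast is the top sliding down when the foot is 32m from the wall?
160√201/201 ≈ 11.29 m/s

x² + y² = 35²
2x·dx/dt + 2y·dy/dt = 0
dy/dt = -x/y · dx/dt = -32/√201 · 5 = -160√201/201 m/s
The top is descending at 160√201/201 ≈ 11.29 m/s.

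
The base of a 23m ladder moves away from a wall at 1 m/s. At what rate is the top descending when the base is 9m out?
9√7/56 ≈ 0.4252 m/s

x² + y² = 23²
2x·dx/dt + 2y·dy/dt = 0
dy/dt = -x/y · dx/dt = -9/(8√7) · 1 = -9√7/56 m/s
The top is descending at 9√7/56 ≈ 0.4252 m/s.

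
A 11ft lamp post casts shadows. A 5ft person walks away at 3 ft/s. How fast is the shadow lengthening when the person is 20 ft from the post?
5/2 ft/s

By similar triangles: 11/(x+s) = 5/s
Solving: s = 5x/6
ds/dt = 5/6 · dx/dt = 5/6 · 3 = 5/2 ft/s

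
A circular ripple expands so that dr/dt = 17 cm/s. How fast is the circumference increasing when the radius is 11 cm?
34π cm/s

C = 2πr
dC/dt = 2π · dr/dt = 2π · 17 = 34π cm/s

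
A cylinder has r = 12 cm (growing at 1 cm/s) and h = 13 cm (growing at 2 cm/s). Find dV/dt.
600π cm³/s

V = πr²h
dV/dt = 2πrh·dr/dt + πr²·dh/dt
= 2π(12)(13)(1) + π(12)²(2)
= 600π cm³/s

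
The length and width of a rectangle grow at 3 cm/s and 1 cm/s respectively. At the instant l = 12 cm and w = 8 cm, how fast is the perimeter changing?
8 cm/s

P = 2(l + w)
dP/dt = 2(dl/dt + dw/dt) = 2(3 + 1) = 8 cm/s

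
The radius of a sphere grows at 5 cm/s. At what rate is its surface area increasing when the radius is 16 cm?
640π cm²/s

S = 4πr²
dS/dt = dS/dr · dr/dt = 8πr · 5
At r = 16: dS/dt = 640π cm²/s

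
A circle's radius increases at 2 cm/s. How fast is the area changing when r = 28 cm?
112π cm²/s

A = πr²
dA/dt = 2πr · dr/dt = 2π(28)(2) = 112π cm²/s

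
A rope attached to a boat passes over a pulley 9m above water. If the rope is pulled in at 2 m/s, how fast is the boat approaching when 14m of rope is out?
28√115/115 ≈ 2.611 m/s

rope² = x² + 9²
x = √(14² - 9²) = √115
dx/dt = (rope/x) · d(rope)/dt = (14/√115) · (-2) = -28√115/115 m/s
The boat approaches at 28√115/115 ≈ 2.611 m/s.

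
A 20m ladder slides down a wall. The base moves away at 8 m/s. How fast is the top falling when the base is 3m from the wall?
24√391/391 ≈ 1.214 m/s

x² + y² = 20²
2x·dx/dt + 2y·dy/dt = 0
dy/dt = -x/y · dx/dt = -3/√391 · 8 = -24√391/391 m/s
The top is descending at 24√391/391 ≈ 1.214 m/s.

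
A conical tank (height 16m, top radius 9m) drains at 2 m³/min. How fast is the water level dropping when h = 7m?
512/(3969π) ≈ 0.04106 m/min

r/h = 9/16, so r = (9/16)h
V = (1/3)πr²h = (1/3)π((9/16)h)²h = (27/256)πh³
dV/dh = (81/256)πh²
dh/dt = (dV/dt)/(dV/dh) = -2/((81/256)π·7²) = -512/(3969π) m/min
The level is dropping at 512/(3969π) ≈ 0.04106 m/min.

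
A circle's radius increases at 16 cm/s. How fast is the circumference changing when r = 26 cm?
32π cm/s

C = 2πr
dC/dt = 2π · dr/dt = 2π · 16 = 32π cm/s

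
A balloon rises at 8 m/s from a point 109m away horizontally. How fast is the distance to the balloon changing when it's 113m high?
452√986/2465 ≈ 5.758 m/s

z² = 109² + y²
z = √(109² + 113²) = 5√986
dz/dt = y/z · dy/dt = 113/(5√986) · 8 = 452√986/2465 ≈ 5.758 m/s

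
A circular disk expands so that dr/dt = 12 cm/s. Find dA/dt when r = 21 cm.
504π cm²/s

A = πr²
dA/dt = 2πr · dr/dt = 2π(21)(12) = 504π cm²/s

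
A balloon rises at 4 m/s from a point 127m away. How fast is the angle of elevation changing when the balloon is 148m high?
0.013357 rad/s

tan(θ) = y/127
sec²(θ) · dθ/dt = (1/127) · dy/dt
dθ/dt = cos²(θ)/127 · 4 = 127/(127² + 148²) · 4
dθ/dt = 0.013357 rad/s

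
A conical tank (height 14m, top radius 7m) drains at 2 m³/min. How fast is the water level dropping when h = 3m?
8/(9π) ≈ 0.2829 m/min

r/h = 7/14, so r = (1/2)h
V = (1/3)πr²h = (1/3)π((1/2)h)²h = (1/12)πh³
dV/dh = (1/4)πh²
dh/dt = (dV/dt)/(dV/dh) = -2/((1/4)π·3²) = -8/(9π) m/min
The level is dropping at 8/(9π) ≈ 0.2829 m/min.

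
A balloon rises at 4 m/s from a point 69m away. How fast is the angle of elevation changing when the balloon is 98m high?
0.019213 rad/s

tan(θ) = y/69
sec²(θ) · dθ/dt = (1/69) · dy/dt
dθ/dt = cos²(θ)/69 · 4 = 69/(69² + 98²) · 4
dθ/dt = 0.019213 rad/s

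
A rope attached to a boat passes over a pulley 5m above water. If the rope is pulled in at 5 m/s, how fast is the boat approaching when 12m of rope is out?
60√119/119 ≈ 5.5 m/s

rope² = x² + 5²
x = √(12² - 5²) = √119
dx/dt = (rope/x) · d(rope)/dt = (12/√119) · (-5) = -60√119/119 m/s
The boat approaches at 60√119/119 ≈ 5.5 m/s.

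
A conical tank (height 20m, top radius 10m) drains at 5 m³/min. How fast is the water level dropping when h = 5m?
4/(5π) ≈ 0.2546 m/min

r/h = 10/20, so r = (1/2)h
V = (1/3)πr²h = (1/3)π((1/2)h)²h = (1/12)πh³
dV/dh = (1/4)πh²
dh/dt = (dV/dt)/(dV/dh) = -5/((1/4)π·5²) = -4/(5π) m/min
The level is dropping at 4/(5π) ≈ 0.2546 m/min.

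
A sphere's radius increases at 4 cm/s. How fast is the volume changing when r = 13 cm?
2704π cm³/s

V = (4/3)πr³
dV/dt = dV/dr · dr/dt = 4πr² · 4
At r = 13: dV/dt = 2704π cm³/s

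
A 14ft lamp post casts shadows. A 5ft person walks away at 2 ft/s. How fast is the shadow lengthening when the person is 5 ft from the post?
10/9 ft/s

By similar triangles: 14/(x+s) = 5/s
Solving: s = 5x/9
ds/dt = 5/9 · dx/dt = 5/9 · 2 = 10/9 ft/s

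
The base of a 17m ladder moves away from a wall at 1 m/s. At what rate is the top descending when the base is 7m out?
7√15/60 ≈ 0.4518 m/s

x² + y² = 17²
2x·dx/dt + 2y·dy/dt = 0
dy/dt = -x/y · dx/dt = -7/(4√15) · 1 = -7√15/60 m/s
The top is descending at 7√15/60 ≈ 0.4518 m/s.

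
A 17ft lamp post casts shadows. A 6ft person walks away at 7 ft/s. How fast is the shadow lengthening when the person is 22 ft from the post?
42/11 ft/s

By similar triangles: 17/(x+s) = 6/s
Solving: s = 6x/11
ds/dt = 6/11 · dx/dt = 6/11 · 7 = 42/11 ft/s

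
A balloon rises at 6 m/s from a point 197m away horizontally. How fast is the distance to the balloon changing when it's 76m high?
456√44585/44585 ≈ 2.16 m/s

z² = 197² + y²
z = √(197² + 76²) = √44585
dz/dt = y/z · dy/dt = 76/√44585 · 6 = 456√44585/44585 ≈ 2.16 m/s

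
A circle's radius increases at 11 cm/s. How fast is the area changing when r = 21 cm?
462π cm²/s

A = πr²
dA/dt = 2πr · dr/dt = 2π(21)(11) = 462π cm²/s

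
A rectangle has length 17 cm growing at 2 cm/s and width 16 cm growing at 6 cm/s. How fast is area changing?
134 cm²/s

A = lw
dA/dt = w·dl/dt + l·dw/dt = 16·2 + 17·6 = 134 cm²/s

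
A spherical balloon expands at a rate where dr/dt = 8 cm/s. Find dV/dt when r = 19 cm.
11552π cm³/s

V = (4/3)πr³
dV/dt = dV/dr · dr/dt = 4πr² · 8
At r = 19: dV/dt = 11552π cm³/s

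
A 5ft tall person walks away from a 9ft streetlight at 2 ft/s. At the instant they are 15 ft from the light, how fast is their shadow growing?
5/2 ft/s

By similar triangles: 9/(x+s) = 5/s
Solving: s = 5x/4
ds/dt = 5/4 · dx/dt = 5/4 · 2 = 5/2 ft/s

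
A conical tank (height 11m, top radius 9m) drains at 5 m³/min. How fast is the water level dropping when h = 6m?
605/(2916π) ≈ 0.06604 m/min

r/h = 9/11, so r = (9/11)h
V = (1/3)πr²h = (1/3)π((9/11)h)²h = (27/121)πh³
dV/dh = (81/121)πh²
dh/dt = (dV/dt)/(dV/dh) = -5/((81/121)π·6²) = -605/(2916π) m/min
The level is dropping at 605/(2916π) ≈ 0.06604 m/min.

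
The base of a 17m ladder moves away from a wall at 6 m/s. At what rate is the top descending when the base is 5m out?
5√66/22 ≈ 1.846 m/s

x² + y² = 17²
2x·dx/dt + 2y·dy/dt = 0
dy/dt = -x/y · dx/dt = -5/(2√66) · 6 = -5√66/22 m/s
The top is descending at 5√66/22 ≈ 1.846 m/s.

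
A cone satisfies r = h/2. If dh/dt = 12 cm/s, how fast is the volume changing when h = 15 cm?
675π cm³/s

V = (1/3)π(h/2)²h = πh³/12
dV/dt = πh²/4 · 12
At h = 15: dV/dt = 675π cm³/s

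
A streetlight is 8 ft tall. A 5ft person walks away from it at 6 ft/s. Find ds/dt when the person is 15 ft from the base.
10 ft/s

By similar triangles: 8/(x+s) = 5/s
Solving: s = 5x/3
ds/dt = 5/3 · dx/dt = 5/3 · 6 = 10 ft/s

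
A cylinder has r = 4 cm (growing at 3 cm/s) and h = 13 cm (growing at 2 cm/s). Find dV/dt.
344π cm³/s

V = πr²h
dV/dt = 2πrh·dr/dt + πr²·dh/dt
= 2π(4)(13)(3) + π(4)²(2)
= 344π cm³/s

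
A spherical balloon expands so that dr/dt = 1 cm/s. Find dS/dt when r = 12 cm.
96π cm²/s

S = 4πr²
dS/dt = dS/dr · dr/dt = 8πr · 1
At r = 12: dS/dt = 96π cm²/s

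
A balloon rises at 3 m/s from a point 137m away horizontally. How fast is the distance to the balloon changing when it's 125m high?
375√34394/34394 ≈ 2.022 m/s

z² = 137² + y²
z = √(137² + 125²) = √34394
dz/dt = y/z · dy/dt = 125/√34394 · 3 = 375√34394/34394 ≈ 2.022 m/s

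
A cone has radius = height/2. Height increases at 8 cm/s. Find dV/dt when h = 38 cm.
2888π cm³/s

V = (1/3)π(h/2)²h = πh³/12
dV/dt = πh²/4 · 8
At h = 38: dV/dt = 2888π cm³/s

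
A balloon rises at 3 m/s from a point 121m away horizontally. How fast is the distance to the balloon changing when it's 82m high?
246√21365/21365 ≈ 1.683 m/s

z² = 121² + y²
z = √(121² + 82²) = √21365
dz/dt = y/z · dy/dt = 82/√21365 · 3 = 246√21365/21365 ≈ 1.683 m/s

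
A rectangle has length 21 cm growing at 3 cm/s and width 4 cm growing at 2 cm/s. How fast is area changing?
54 cm²/s

A = lw
dA/dt = w·dl/dt + l·dw/dt = 4·3 + 21·2 = 54 cm²/s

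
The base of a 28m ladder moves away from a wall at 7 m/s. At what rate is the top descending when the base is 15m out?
105√559/559 ≈ 4.441 m/s

x² + y² = 28²
2x·dx/dt + 2y·dy/dt = 0
dy/dt = -x/y · dx/dt = -15/√559 · 7 = -105√559/559 m/s
The top is descending at 105√559/559 ≈ 4.441 m/s.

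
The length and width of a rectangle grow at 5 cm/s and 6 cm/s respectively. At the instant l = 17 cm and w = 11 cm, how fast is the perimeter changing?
22 cm/s

P = 2(l + w)
dP/dt = 2(dl/dt + dw/dt) = 2(5 + 6) = 22 cm/s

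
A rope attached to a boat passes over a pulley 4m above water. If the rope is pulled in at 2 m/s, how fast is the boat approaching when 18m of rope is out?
18√77/77 ≈ 2.051 m/s

rope² = x² + 4²
x = √(18² - 4²) = 2√77
dx/dt = (rope/x) · d(rope)/dt = (18/(2√77)) · (-2) = -18√77/77 m/s
The boat approaches at 18√77/77 ≈ 2.051 m/s.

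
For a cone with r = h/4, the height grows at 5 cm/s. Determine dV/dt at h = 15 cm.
1125π/16 cm³/s

V = (1/3)π(h/4)²h = πh³/48
dV/dt = πh²/16 · 5
At h = 15: dV/dt = 1125π/16 cm³/s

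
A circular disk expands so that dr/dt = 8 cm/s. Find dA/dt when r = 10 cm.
160π cm²/s

A = πr²
dA/dt = 2πr · dr/dt = 2π(10)(8) = 160π cm²/s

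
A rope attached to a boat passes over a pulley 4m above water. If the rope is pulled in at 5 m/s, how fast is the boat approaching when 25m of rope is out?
125√609/609 ≈ 5.065 m/s

rope² = x² + 4²
x = √(25² - 4²) = √609
dx/dt = (rope/x) · d(rope)/dt = (25/√609) · (-5) = -125√609/609 m/s
The boat approaches at 125√609/609 ≈ 5.065 m/s.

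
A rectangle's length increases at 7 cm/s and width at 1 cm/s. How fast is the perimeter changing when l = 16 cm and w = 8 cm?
16 cm/s

P = 2(l + w)
dP/dt = 2(dl/dt + dw/dt) = 2(7 + 1) = 16 cm/s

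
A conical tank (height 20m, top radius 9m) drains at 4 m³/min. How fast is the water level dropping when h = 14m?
400/(3969π) ≈ 0.03208 m/min

r/h = 9/20, so r = (9/20)h
V = (1/3)πr²h = (1/3)π((9/20)h)²h = (27/400)πh³
dV/dh = (81/400)πh²
dh/dt = (dV/dt)/(dV/dh) = -4/((81/400)π·14²) = -400/(3969π) m/min
The level is dropping at 400/(3969π) ≈ 0.03208 m/min.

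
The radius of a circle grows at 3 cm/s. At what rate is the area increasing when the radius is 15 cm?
90π cm²/s

A = πr²
dA/dt = 2πr · dr/dt = 2π(15)(3) = 90π cm²/s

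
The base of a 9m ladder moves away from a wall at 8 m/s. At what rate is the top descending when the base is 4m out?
32√65/65 ≈ 3.969 m/s

x² + y² = 9²
2x·dx/dt + 2y·dy/dt = 0
dy/dt = -x/y · dx/dt = -4/√65 · 8 = -32√65/65 m/s
The top is descending at 32√65/65 ≈ 3.969 m/s.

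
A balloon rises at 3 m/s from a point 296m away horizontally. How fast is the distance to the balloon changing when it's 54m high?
81√22633/22633 ≈ 0.5384 m/s

z² = 296² + y²
z = √(296² + 54²) = 2√22633
dz/dt = y/z · dy/dt = 54/(2√22633) · 3 = 81√22633/22633 ≈ 0.5384 m/s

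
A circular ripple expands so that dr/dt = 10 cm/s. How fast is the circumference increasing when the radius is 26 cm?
20π cm/s

C = 2πr
dC/dt = 2π · dr/dt = 2π · 10 = 20π cm/s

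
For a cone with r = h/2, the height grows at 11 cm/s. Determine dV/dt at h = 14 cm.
539π cm³/s

V = (1/3)π(h/2)²h = πh³/12
dV/dt = πh²/4 · 11
At h = 14: dV/dt = 539π cm³/s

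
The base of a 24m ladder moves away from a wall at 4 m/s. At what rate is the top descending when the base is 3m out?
4√7/21 ≈ 0.504 m/s

x² + y² = 24²
2x·dx/dt + 2y·dy/dt = 0
dy/dt = -x/y · dx/dt = -3/(9√7) · 4 = -4√7/21 m/s
The top is descending at 4√7/21 ≈ 0.504 m/s.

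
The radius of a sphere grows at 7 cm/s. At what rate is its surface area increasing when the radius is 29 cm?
1624π cm²/s

S = 4πr²
dS/dt = dS/dr · dr/dt = 8πr · 7
At r = 29: dS/dt = 1624π cm²/s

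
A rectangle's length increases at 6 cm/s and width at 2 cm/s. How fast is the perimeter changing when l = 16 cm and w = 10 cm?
16 cm/s

P = 2(l + w)
dP/dt = 2(dl/dt + dw/dt) = 2(6 + 2) = 16 cm/s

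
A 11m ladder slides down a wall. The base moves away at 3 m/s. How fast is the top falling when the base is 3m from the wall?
9√7/28 ≈ 0.8504 m/s

x² + y² = 11²
2x·dx/dt + 2y·dy/dt = 0
dy/dt = -x/y · dx/dt = -3/(4√7) · 3 = -9√7/28 m/s
The top is descending at 9√7/28 ≈ 0.8504 m/s.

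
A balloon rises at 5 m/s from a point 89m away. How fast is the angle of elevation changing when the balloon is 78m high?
0.031774 rad/s

tan(θ) = y/89
sec²(θ) · dθ/dt = (1/89) · dy/dt
dθ/dt = cos²(θ)/89 · 5 = 89/(89² + 78²) · 5
dθ/dt = 0.031774 rad/s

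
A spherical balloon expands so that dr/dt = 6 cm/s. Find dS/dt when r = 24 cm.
1152π cm²/s

S = 4πr²
dS/dt = dS/dr · dr/dt = 8πr · 6
At r = 24: dS/dt = 1152π cm²/s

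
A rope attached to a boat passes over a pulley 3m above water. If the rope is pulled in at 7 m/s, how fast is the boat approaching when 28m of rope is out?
196√31/155 ≈ 7.041 m/s

rope² = x² + 3²
x = √(28² - 3²) = 5√31
dx/dt = (rope/x) · d(rope)/dt = (28/(5√31)) · (-7) = -196√31/155 m/s
The boat approaches at 196√31/155 ≈ 7.041 m/s.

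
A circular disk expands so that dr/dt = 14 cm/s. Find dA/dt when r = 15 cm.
420π cm²/s

A = πr²
dA/dt = 2πr · dr/dt = 2π(15)(14) = 420π cm²/s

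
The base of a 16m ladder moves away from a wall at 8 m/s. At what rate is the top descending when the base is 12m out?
24√7/7 ≈ 9.071 m/s

x² + y² = 16²
2x·dx/dt + 2y·dy/dt = 0
dy/dt = -x/y · dx/dt = -12/(4√7) · 8 = -24√7/7 m/s
The top is descending at 24√7/7 ≈ 9.071 m/s.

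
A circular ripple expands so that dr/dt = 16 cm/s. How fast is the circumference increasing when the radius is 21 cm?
32π cm/s

C = 2πr
dC/dt = 2π · dr/dt = 2π · 16 = 32π cm/s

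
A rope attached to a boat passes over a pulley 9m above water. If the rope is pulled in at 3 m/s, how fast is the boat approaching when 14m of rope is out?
42√115/115 ≈ 3.917 m/s

rope² = x² + 9²
x = √(14² - 9²) = √115
dx/dt = (rope/x) · d(rope)/dt = (14/√115) · (-3) = -42√115/115 m/s
The boat approaches at 42√115/115 ≈ 3.917 m/s.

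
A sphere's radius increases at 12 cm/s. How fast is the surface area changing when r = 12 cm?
1152π cm²/s

S = 4πr²
dS/dt = dS/dr · dr/dt = 8πr · 12
At r = 12: dS/dt = 1152π cm²/s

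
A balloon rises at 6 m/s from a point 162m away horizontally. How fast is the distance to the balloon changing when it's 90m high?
15√106/53 ≈ 2.914 m/s

z² = 162² + y²
z = √(162² + 90²) = 18√106
dz/dt = y/z · dy/dt = 90/(18√106) · 6 = 15√106/53 ≈ 2.914 m/s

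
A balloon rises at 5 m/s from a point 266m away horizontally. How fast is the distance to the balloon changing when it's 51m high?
255√73357/73357 ≈ 0.9415 m/s

z² = 266² + y²
z = √(266² + 51²) = √73357
dz/dt = y/z · dy/dt = 51/√73357 · 5 = 255√73357/73357 ≈ 0.9415 m/s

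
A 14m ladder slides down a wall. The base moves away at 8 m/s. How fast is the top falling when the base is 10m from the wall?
10√6/3 ≈ 8.165 m/s

x² + y² = 14²
2x·dx/dt + 2y·dy/dt = 0
dy/dt = -x/y · dx/dt = -10/(4√6) · 8 = -10√6/3 m/s
The top is descending at 10√6/3 ≈ 8.165 m/s.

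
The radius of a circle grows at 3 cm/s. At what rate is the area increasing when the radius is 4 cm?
24π cm²/s

A = πr²
dA/dt = 2πr · dr/dt = 2π(4)(3) = 24π cm²/s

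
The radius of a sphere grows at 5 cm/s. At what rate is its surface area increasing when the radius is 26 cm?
1040π cm²/s

S = 4πr²
dS/dt = dS/dr · dr/dt = 8πr · 5
At r = 26: dS/dt = 1040π cm²/s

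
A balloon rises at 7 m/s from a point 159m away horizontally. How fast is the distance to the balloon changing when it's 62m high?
434√1165/5825 ≈ 2.543 m/s

z² = 159² + y²
z = √(159² + 62²) = 5√1165
dz/dt = y/z · dy/dt = 62/(5√1165) · 7 = 434√1165/5825 ≈ 2.543 m/s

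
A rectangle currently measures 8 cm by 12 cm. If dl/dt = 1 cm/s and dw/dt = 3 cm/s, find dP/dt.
8 cm/s

P = 2(l + w)
dP/dt = 2(dl/dt + dw/dt) = 2(1 + 3) = 8 cm/s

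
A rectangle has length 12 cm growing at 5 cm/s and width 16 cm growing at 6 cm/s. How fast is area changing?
152 cm²/s

A = lw
dA/dt = w·dl/dt + l·dw/dt = 16·5 + 12·6 = 152 cm²/s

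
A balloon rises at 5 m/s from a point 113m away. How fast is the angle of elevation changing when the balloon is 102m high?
0.024382 rad/s

tan(θ) = y/113
sec²(θ) · dθ/dt = (1/113) · dy/dt
dθ/dt = cos²(θ)/113 · 5 = 113/(113² + 102²) · 5
dθ/dt = 0.024382 rad/s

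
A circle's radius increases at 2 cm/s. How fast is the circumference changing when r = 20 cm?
4π cm/s

C = 2πr
dC/dt = 2π · dr/dt = 2π · 2 = 4π cm/s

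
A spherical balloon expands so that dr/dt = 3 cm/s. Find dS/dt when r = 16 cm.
384π cm²/s

S = 4πr²
dS/dt = dS/dr · dr/dt = 8πr · 3
At r = 16: dS/dt = 384π cm²/s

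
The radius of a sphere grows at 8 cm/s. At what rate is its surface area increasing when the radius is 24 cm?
1536π cm²/s

S = 4πr²
dS/dt = dS/dr · dr/dt = 8πr · 8
At r = 24: dS/dt = 1536π cm²/s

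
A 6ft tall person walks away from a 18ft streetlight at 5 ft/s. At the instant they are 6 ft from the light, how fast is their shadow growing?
5/2 ft/s

By similar triangles: 18/(x+s) = 6/s
Solving: s = 6x/12
ds/dt = 6/12 · dx/dt = 1/2 · 5 = 5/2 ft/s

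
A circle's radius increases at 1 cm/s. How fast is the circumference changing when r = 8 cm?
2π cm/s

C = 2πr
dC/dt = 2π · dr/dt = 2π · 1 = 2π cm/s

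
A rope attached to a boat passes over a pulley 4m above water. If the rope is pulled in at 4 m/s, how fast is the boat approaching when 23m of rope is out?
92√57/171 ≈ 4.062 m/s

rope² = x² + 4²
x = √(23² - 4²) = 3√57
dx/dt = (rope/x) · d(rope)/dt = (23/(3√57)) · (-4) = -92√57/171 m/s
The boat approaches at 92√57/171 ≈ 4.062 m/s.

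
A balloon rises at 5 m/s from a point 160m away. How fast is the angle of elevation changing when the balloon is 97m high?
0.022851 rad/s

tan(θ) = y/160
sec²(θ) · dθ/dt = (1/160) · dy/dt
dθ/dt = cos²(θ)/160 · 5 = 160/(160² + 97²) · 5
dθ/dt = 0.022851 rad/s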